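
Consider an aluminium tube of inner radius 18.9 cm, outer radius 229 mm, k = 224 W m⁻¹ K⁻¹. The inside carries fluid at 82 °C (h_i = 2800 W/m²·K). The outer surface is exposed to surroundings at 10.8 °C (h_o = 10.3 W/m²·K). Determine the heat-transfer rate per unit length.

Q' = 1050 W/m

Series thermal resistances, inner to outer:
  R'_conv,in = 1/(2πr h) = 1/(2π·0.189·2800) = 3.007×10^-4 m·K/W
  R'_aluminium = ln(0.229/0.189)/(2πk) = 0.1920/(2π·224) = 1.364×10^-4 m·K/W
  R'_conv,out = 1/(2πr h) = 1/(2π·0.229·10.3) = 0.06748 m·K/W
ΣR = 3.007×10^-4 + 1.364×10^-4 + 0.06748 = 0.06792 m·K/W
Q' = ΔT/ΣR = (82 °C − 10.8 °C)/0.06792 = 1050 W/m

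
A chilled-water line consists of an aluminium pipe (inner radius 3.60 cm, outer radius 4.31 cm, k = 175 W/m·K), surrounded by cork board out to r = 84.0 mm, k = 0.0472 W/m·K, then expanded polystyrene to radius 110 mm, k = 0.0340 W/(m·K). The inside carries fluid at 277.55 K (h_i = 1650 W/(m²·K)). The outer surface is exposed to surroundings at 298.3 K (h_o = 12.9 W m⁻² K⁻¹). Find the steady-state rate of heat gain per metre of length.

Q' = 5.72 W/m

Resistance network (inner→outer):
  R'_conv,in = 1/(2πr h) = 1/(2π·0.0360·1650) = 0.002679 m·K/W
  R'_aluminium = ln(0.0431/0.0360)/(2πk) = 0.1800/(2π·175) = 1.637×10^-4 m·K/W
  R'_cork board = ln(0.0840/0.0431)/(2πk) = 0.6673/(2π·0.0472) = 2.250 m·K/W
  R'_expanded polystyrene = ln(0.110/0.0840)/(2πk) = 0.2697/(2π·0.0340) = 1.262 m·K/W
  R'_conv,out = 1/(2πr h) = 1/(2π·0.110·12.9) = 0.1122 m·K/W
ΣR = 0.002679 + 1.637×10^-4 + 2.250 + 1.262 + 0.1122 = 3.627 m·K/W
Q' = ΔT/ΣR = (277.55 K − 298.3 K)/3.627 = -5.72 W/m
(Negative Q' ⇒ heat flows inward; heat gain = 5.72 W/m.)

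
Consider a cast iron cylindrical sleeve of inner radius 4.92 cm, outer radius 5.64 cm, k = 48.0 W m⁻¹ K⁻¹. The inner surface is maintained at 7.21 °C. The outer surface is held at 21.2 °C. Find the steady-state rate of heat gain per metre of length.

Q' = 2πk·ΔT/ln(r₂/r₁) = 2π × 48.0 × 13.99 / ln(0.0564/0.0492) = 30900 W/m

Q' = 30.9 kW/m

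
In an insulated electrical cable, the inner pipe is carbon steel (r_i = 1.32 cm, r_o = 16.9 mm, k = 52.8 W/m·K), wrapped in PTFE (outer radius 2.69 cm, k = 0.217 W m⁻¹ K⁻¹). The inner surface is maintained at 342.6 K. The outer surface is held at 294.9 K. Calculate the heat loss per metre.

Q' = 140 W/m

Treat each layer as a resistance in series:
  R'_carbon steel = ln(0.0169/0.0132)/(2πk) = 0.2471/(2π·52.8) = 7.448×10^-4 m·K/W
  R'_PTFE = ln(0.0269/0.0169)/(2πk) = 0.4648/(2π·0.217) = 0.3409 m·K/W
ΣR = 7.448×10^-4 + 0.3409 = 0.3416 m·K/W
Q' = ΔT/ΣR = (342.6 K − 294.9 K)/0.3416 = 140 W/m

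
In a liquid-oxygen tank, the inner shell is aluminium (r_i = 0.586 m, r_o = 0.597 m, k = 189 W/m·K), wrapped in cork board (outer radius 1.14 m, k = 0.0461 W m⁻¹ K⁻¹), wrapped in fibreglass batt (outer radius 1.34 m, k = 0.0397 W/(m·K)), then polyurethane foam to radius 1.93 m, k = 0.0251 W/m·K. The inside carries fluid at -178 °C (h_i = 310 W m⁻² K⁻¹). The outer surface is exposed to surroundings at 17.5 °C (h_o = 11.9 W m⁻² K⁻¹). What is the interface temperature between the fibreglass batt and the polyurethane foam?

T = -42.4 °C

Resistance network (inner→outer):
  R_conv,in = 1/(4πr²h) = 1/(4π·0.586²·310) = 7.475×10^-4 K/W
  R_aluminium = (1/0.586 − 1/0.597)/(4πk) = 0.03144/(4π·189) = 1.324×10^-5 K/W
  R_cork board = (1/0.597 − 1/1.14)/(4πk) = 0.7978/(4π·0.0461) = 1.377 K/W
  R_fibreglass batt = (1/1.14 − 1/1.34)/(4πk) = 0.1309/(4π·0.0397) = 0.2624 K/W
  R_polyurethane foam = (1/1.34 − 1/1.93)/(4πk) = 0.2281/(4π·0.0251) = 0.7233 K/W
  R_conv,out = 1/(4πr²h) = 1/(4π·1.93²·11.9) = 0.001795 K/W
ΣR = 7.475×10^-4 + 1.324×10^-5 + 1.377 + 0.2624 + 0.7233 + 0.001795 = 2.365 K/W
Q = ΔT/ΣR = (-178 °C − 17.5 °C)/2.365 = -82.66 W
From the inner boundary to the fibreglass batt/polyurethane foam interface, ΣR_partial = 1.640 K/W.
T_interface = T_in − Q·ΣR_partial = -178 °C − (-82.66)(1.640) = -42.4 °C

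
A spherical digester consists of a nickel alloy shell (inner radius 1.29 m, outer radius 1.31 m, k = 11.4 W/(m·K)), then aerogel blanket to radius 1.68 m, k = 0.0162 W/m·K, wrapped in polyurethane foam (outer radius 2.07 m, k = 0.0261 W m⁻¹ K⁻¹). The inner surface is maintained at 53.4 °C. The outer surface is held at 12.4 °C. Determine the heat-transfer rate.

Q = 35.1 W

Treat each layer as a resistance in series:
  R_nickel alloy = (1/1.29 − 1/1.31)/(4πk) = 0.01184/(4π·11.4) = 8.261×10^-5 K/W
  R_aerogel blanket = (1/1.31 − 1/1.68)/(4πk) = 0.1681/(4π·0.0162) = 0.8258 K/W
  R_polyurethane foam = (1/1.68 − 1/2.07)/(4πk) = 0.1121/(4π·0.0261) = 0.3419 K/W
ΣR = 8.261×10^-5 + 0.8258 + 0.3419 = 1.168 K/W
Q = ΔT/ΣR = (53.4 °C − 12.4 °C)/1.168 = 35.1 W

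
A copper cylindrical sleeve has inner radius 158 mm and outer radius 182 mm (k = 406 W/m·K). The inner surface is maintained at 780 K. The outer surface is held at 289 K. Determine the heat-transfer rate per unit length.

Q' = 2πk·ΔT/ln(r₂/r₁) = 2π × 406 × 491 / ln(0.182/0.158) = 8.86×10^6 W/m

Q' = 8860 kW/m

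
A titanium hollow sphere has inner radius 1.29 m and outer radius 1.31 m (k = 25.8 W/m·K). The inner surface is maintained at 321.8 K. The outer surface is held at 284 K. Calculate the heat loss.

Q = 4πk·ΔT/(1/r₁ − 1/r₂) = 4π × 25.8 × 37.8 / (1/1.29 − 1/1.31) = 1.04×10^6 W

Q = 1040 kW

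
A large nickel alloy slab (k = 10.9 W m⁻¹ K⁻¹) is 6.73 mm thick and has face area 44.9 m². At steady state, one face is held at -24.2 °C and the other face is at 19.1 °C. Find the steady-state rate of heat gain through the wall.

Q = kA·ΔT/L = 10.9 × 44.9 × |-24.2 °C − 19.1 °C| / 0.00673 = 3.15×10^6 W

Q = 3150 kW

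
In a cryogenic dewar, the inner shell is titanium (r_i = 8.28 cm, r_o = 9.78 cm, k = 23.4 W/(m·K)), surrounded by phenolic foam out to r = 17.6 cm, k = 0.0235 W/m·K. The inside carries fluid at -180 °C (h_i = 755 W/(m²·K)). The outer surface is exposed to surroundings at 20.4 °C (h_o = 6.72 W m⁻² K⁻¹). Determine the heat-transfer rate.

Resistance network (inner→outer):
  R_conv,in = 1/(4πr²h) = 1/(4π·0.0828²·755) = 0.01537 K/W
  R_titanium = (1/0.0828 − 1/0.0978)/(4πk) = 1.852/(4π·23.4) = 0.006299 K/W
  R_phenolic foam = (1/0.0978 − 1/0.176)/(4πk) = 4.543/(4π·0.0235) = 15.38 K/W
  R_conv,out = 1/(4πr²h) = 1/(4π·0.176²·6.72) = 0.3823 K/W
ΣR = 0.01537 + 0.006299 + 15.38 + 0.3823 = 15.78 K/W
Q = ΔT/ΣR = (-180 °C − 20.4 °C)/15.78 = -12.7 W
(Negative Q ⇒ heat flows inward; heat gain = 12.7 W.)

Q = 12.7 W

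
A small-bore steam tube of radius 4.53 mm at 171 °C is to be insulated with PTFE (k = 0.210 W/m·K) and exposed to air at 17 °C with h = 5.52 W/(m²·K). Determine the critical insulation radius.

For a cylinder, r_cr = k_ins/h = 0.210/5.52 = 0.0380 m = 3.80 cm

r_cr = 3.80 cm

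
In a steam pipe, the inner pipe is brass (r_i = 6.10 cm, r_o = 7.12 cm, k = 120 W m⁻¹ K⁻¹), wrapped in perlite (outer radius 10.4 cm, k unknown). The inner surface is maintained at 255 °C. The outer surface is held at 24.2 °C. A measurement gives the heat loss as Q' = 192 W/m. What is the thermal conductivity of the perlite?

ΣR = ΔT/Q' = |255 − 24.2|/192 = 1.202 m·K/W
Known resistances:
  R'_brass = ln(0.0712/0.0610)/(2πk) = 0.1546/(2π·120) = 2.051×10^-4 m·K/W
R_perlite = ΣR − ΣR_known = 1.202 − 2.051×10^-4 = 1.202 m·K/W
ln(r₂/r₁)/(2πk) = 1.202 ⇒ k = 0.3789/(2π·1.202) = 0.0502 W/m·K

k = 0.0502 W/m·K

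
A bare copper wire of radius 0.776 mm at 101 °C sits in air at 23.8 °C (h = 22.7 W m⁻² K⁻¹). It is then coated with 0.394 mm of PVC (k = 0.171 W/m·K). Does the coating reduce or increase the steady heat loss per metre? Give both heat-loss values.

increases: 8.54 → 12.1 W/m

Critical radius for a cylinder: r_cr = k/h = 0.00753 m = 0.753 cm.
Outer radius after coating: r₂ = 7.76×10^-4 + 3.94×10^-4 = 0.001170 m.
Since r₁ < r_cr and r₂ ≤ r_cr, the coating moves toward the maximum at r_cr — heat loss rises.
Bare: R = 1/(2πr₁h) = 9.035 m·K/W; Q = 77.2/9.035 = 8.54 W/m.
Coated: R = R_cond + R_conv = 6.375 m·K/W; Q = 77.2/6.375 = 12.1 W/m.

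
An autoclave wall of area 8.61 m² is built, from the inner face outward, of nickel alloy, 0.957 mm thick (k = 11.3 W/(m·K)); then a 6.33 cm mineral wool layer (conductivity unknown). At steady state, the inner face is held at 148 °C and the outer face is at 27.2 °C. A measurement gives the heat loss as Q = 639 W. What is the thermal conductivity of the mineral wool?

ΣR = ΔT/Q = |148 − 27.2|/639 = 0.1890 K/W
Known resistances:
  R_nickel alloy = L/(kA) = 9.57×10^-4/(11.3·8.61) = 9.836×10^-6 K/W
R_mineral wool = ΣR − ΣR_known = 0.1890 − 9.836×10^-6 = 0.1890 K/W
L/(kA) = 0.1890 ⇒ k = 0.0633/(0.1890·8.61) = 0.0389 W/m·K

k = 0.0389 W/m·K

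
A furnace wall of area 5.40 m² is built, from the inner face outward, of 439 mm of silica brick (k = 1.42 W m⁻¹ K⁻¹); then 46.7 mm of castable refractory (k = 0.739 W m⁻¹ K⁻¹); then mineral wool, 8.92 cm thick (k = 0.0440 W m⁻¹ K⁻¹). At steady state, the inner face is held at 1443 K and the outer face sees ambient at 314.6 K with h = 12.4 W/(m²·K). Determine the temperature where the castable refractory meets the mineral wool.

Series thermal resistances, inner to outer:
  R_silica brick = L/(kA) = 0.439/(1.42·5.40) = 0.05725 K/W
  R_castable refractory = L/(kA) = 0.0467/(0.739·5.40) = 0.01170 K/W
  R_mineral wool = L/(kA) = 0.0892/(0.0440·5.40) = 0.3754 K/W
  R_conv,out = 1/(hA) = 1/(12.4·5.40) = 0.01493 K/W
ΣR = 0.05725 + 0.01170 + 0.3754 + 0.01493 = 0.4593 K/W
Q = ΔT/ΣR = (1443 K − 314.6 K)/0.4593 = 2457 W
From the inner boundary to the castable refractory/mineral wool interface, ΣR_partial = 0.06895 K/W.
T_interface = T_in − Q·ΣR_partial = 1443 K − (2457)(0.06895) = 1274 K

T = 1274 K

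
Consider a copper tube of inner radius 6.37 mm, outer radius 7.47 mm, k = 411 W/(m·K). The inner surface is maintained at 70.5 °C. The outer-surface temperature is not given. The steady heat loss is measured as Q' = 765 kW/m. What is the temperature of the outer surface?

T_out = 23.3 °C

Series resistances:
  R'_copper = ln(0.00747/0.00637)/(2πk) = 0.1593/(2π·411) = 6.169×10^-5 m·K/W
ΣR = 6.169×10^-5 m·K/W
ΔT = Q'·ΣR = 7.65×10^5 × 6.169×10^-5 = 47.19 K
Heat flows outward, so T_out = T_in − ΔT = 70.5 − 47.19 = 23.3 °C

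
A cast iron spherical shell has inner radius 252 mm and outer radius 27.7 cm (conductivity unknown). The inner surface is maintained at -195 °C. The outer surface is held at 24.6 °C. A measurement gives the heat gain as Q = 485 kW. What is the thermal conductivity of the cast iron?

ΣR = ΔT/Q = |-195 − 24.6|/4.85×10^5 = 4.528×10^-4 K/W
(1/r₁−1/r₂)/(4πk) = 4.528×10^-4 ⇒ k = 0.3581/(4π·4.528×10^-4) = 62.9 W/m·K

k = 62.9 W/m·K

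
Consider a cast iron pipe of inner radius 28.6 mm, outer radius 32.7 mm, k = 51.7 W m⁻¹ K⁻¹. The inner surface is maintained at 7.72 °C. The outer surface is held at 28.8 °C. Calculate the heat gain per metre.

Q' = 51.1 kW/m

Q' = 2πk·ΔT/ln(r₂/r₁) = 2π × 51.7 × 21.08 / ln(0.0327/0.0286) = 51100 W/m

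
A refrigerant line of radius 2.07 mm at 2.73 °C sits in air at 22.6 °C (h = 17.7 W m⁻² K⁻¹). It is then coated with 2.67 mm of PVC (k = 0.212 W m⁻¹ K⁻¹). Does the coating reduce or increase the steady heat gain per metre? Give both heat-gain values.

increases: 4.57 → 7.89 W/m

Critical radius for a cylinder: r_cr = k/h = 0.0120 m = 1.20 cm.
Outer radius after coating: r₂ = 0.00207 + 0.00267 = 0.00474 m.
Since r₁ < r_cr and r₂ ≤ r_cr, the coating moves toward the maximum at r_cr — heat gain rises.
Bare: R = 1/(2πr₁h) = 4.344 m·K/W; Q = 19.87/4.344 = 4.57 W/m.
Coated: R = R_cond + R_conv = 2.519 m·K/W; Q = 19.87/2.519 = 7.89 W/m.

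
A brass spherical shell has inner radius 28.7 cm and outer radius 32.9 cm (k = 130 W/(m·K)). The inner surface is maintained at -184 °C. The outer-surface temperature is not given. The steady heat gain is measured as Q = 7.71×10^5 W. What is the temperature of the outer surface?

T_out = 25.9 °C

Sum the resistances:
  R_brass = (1/0.287 − 1/0.329)/(4πk) = 0.4448/(4π·130) = 2.723×10^-4 K/W
ΣR = 2.723×10^-4 K/W
ΔT = Q·ΣR = 7.71×10^5 × 2.723×10^-4 = 209.9 K
Heat flows inward, so T_out = T_in + ΔT = -184 + 209.9 = 25.9 °C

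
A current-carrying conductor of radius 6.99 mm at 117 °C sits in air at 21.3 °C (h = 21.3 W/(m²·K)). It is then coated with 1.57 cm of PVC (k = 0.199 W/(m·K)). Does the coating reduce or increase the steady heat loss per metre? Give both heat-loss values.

Critical radius for a cylinder: r_cr = k/h = 0.00934 m = 0.934 cm.
Outer radius after coating: r₂ = 0.00699 + 0.0157 = 0.02269 m.
r₁ < r_cr < r₂: heat loss rises to a maximum at r_cr then falls. Whether the coating helps depends on whether Q(r₂) has dropped back below Q(r₁).
Bare: R = 1/(2πr₁h) = 1.069 m·K/W; Q = 95.7/1.069 = 89.5 W/m.
Coated: R = R_cond + R_conv = 1.271 m·K/W; Q = 95.7/1.271 = 75.3 W/m.

reduces: 89.5 → 75.3 W/m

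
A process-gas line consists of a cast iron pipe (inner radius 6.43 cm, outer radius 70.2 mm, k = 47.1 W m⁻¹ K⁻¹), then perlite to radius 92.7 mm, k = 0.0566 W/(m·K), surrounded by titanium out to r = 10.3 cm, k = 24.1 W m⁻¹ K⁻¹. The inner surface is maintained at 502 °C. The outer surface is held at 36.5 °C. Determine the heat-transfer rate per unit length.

Resistance network (inner→outer):
  R'_cast iron = ln(0.0702/0.0643)/(2πk) = 0.08779/(2π·47.1) = 2.966×10^-4 m·K/W
  R'_perlite = ln(0.0927/0.0702)/(2πk) = 0.2780/(2π·0.0566) = 0.7818 m·K/W
  R'_titanium = ln(0.103/0.0927)/(2πk) = 0.1054/(2π·24.1) = 6.958×10^-4 m·K/W
ΣR = 2.966×10^-4 + 0.7818 + 6.958×10^-4 = 0.7828 m·K/W
Q' = ΔT/ΣR = (502 °C − 36.5 °C)/0.7828 = 595 W/m

Q' = 595 W/m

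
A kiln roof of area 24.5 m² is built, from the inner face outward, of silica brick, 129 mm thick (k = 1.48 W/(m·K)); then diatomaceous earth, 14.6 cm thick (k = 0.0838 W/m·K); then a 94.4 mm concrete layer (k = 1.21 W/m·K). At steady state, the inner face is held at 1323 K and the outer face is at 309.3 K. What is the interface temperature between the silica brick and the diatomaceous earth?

Series thermal resistances, inner to outer:
  R_silica brick = L/(kA) = 0.129/(1.48·24.5) = 0.003558 K/W
  R_diatomaceous earth = L/(kA) = 0.146/(0.0838·24.5) = 0.07111 K/W
  R_concrete = L/(kA) = 0.0944/(1.21·24.5) = 0.003184 K/W
ΣR = 0.003558 + 0.07111 + 0.003184 = 0.07785 K/W
Q = ΔT/ΣR = (1323 K − 309.3 K)/0.07785 = 13020 W
From the inner boundary to the silica brick/diatomaceous earth interface, ΣR_partial = 0.003558 K/W.
T_interface = T_in − Q·ΣR_partial = 1323 K − (13020)(0.003558) = 1277 K

T = 1277 K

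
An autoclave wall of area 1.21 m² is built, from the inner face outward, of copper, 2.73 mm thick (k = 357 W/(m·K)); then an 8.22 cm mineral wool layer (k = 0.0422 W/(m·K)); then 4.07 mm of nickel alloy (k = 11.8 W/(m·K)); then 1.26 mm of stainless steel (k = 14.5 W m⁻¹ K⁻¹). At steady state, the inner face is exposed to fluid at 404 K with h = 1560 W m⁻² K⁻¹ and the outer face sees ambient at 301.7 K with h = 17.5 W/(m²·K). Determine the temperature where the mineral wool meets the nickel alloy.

Treat each layer as a resistance in series:
  R_conv,in = 1/(hA) = 1/(1560·1.21) = 5.298×10^-4 K/W
  R_copper = L/(kA) = 0.00273/(357·1.21) = 6.320×10^-6 K/W
  R_mineral wool = L/(kA) = 0.0822/(0.0422·1.21) = 1.610 K/W
  R_nickel alloy = L/(kA) = 0.00407/(11.8·1.21) = 2.851×10^-4 K/W
  R_stainless steel = L/(kA) = 0.00126/(14.5·1.21) = 7.182×10^-5 K/W
  R_conv,out = 1/(hA) = 1/(17.5·1.21) = 0.04723 K/W
ΣR = 5.298×10^-4 + 6.320×10^-6 + 1.610 + 2.851×10^-4 + 7.182×10^-5 + 0.04723 = 1.658 K/W
Q = ΔT/ΣR = (404 K − 301.7 K)/1.658 = 61.70 W
From the inner boundary to the mineral wool/nickel alloy interface, ΣR_partial = 1.611 K/W.
T_interface = T_in − Q·ΣR_partial = 404 K − (61.70)(1.611) = 304.6 K

T = 304.6 K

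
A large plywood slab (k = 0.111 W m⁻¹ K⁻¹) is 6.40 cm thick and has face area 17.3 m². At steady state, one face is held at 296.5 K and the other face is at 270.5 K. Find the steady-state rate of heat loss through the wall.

Q = 780 W

Q = kA·ΔT/L = 0.111 × 17.3 × |296.5 K − 270.5 K| / 0.0640 = 780 W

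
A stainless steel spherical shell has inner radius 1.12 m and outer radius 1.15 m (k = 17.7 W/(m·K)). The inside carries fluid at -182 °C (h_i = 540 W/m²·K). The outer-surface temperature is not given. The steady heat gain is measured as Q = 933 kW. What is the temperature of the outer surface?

Sum the resistances:
  R_conv,in = 1/(4πr²h) = 1/(4π·1.12²·540) = 1.175×10^-4 K/W
  R_stainless steel = (1/1.12 − 1/1.15)/(4πk) = 0.02329/(4π·17.7) = 1.047×10^-4 K/W
ΣR = 2.222×10^-4 K/W
ΔT = Q·ΣR = 9.33×10^5 × 2.222×10^-4 = 207.3 K
Heat flows inward, so T_out = T_in + ΔT = -182 + 207.3 = 25.3 °C

T_out = 25.3 °C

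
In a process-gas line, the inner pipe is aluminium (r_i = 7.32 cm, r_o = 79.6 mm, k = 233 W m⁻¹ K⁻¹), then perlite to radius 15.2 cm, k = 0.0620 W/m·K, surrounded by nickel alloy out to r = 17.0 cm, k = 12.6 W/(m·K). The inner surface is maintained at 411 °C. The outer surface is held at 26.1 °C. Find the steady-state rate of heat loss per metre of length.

Resistance network (inner→outer):
  R'_aluminium = ln(0.0796/0.0732)/(2πk) = 0.08382/(2π·233) = 5.725×10^-5 m·K/W
  R'_perlite = ln(0.152/0.0796)/(2πk) = 0.6469/(2π·0.0620) = 1.661 m·K/W
  R'_nickel alloy = ln(0.170/0.152)/(2πk) = 0.1119/(2π·12.6) = 0.001414 m·K/W
ΣR = 5.725×10^-5 + 1.661 + 0.001414 = 1.662 m·K/W
Q' = ΔT/ΣR = (411 °C − 26.1 °C)/1.662 = 232 W/m

Q' = 232 W/m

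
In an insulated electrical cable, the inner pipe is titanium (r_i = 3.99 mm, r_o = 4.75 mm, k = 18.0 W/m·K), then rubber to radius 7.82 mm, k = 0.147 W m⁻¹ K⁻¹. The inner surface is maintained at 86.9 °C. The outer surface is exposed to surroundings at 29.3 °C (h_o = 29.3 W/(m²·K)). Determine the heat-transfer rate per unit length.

Q' = 46.6 W/m

Treat each layer as a resistance in series:
  R'_titanium = ln(0.00475/0.00399)/(2πk) = 0.1744/(2π·18.0) = 0.001542 m·K/W
  R'_rubber = ln(0.00782/0.00475)/(2πk) = 0.4985/(2π·0.147) = 0.5398 m·K/W
  R'_conv,out = 1/(2πr h) = 1/(2π·0.00782·29.3) = 0.6946 m·K/W
ΣR = 0.001542 + 0.5398 + 0.6946 = 1.236 m·K/W
Q' = ΔT/ΣR = (86.9 °C − 29.3 °C)/1.236 = 46.6 W/m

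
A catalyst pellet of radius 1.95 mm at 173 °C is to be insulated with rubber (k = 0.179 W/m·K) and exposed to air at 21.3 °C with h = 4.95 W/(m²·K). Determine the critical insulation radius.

For a sphere, r_cr = 2k_ins/h = 2·0.179/4.95 = 0.0723 m = 7.23 cm

r_cr = 7.23 cm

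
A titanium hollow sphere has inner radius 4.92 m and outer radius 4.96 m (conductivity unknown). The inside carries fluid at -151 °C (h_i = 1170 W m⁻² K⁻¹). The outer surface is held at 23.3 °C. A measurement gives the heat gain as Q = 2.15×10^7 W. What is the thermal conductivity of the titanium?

ΣR = ΔT/Q = |-151 − 23.3|/2.15×10^7 = 8.107×10^-6 K/W
Known resistances:
  R_conv,in = 1/(4πr²h) = 1/(4π·4.92²·1170) = 2.810×10^-6 K/W
R_titanium = ΣR − ΣR_known = 8.107×10^-6 − 2.810×10^-6 = 5.297×10^-6 K/W
(1/r₁−1/r₂)/(4πk) = 5.297×10^-6 ⇒ k = 0.001639/(4π·5.297×10^-6) = 24.6 W/m·K

k = 24.6 W/m·K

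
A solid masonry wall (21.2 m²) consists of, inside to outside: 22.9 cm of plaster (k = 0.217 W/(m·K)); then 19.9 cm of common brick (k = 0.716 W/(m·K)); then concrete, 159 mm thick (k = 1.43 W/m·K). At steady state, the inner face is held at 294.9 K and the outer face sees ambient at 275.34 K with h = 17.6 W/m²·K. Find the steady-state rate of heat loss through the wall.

Q = 276 W

Series thermal resistances, inner to outer:
  R_plaster = L/(kA) = 0.229/(0.217·21.2) = 0.04978 K/W
  R_common brick = L/(kA) = 0.199/(0.716·21.2) = 0.01311 K/W
  R_concrete = L/(kA) = 0.159/(1.43·21.2) = 0.005245 K/W
  R_conv,out = 1/(hA) = 1/(17.6·21.2) = 0.002680 K/W
ΣR = 0.04978 + 0.01311 + 0.005245 + 0.002680 = 0.07082 K/W
Q = ΔT/ΣR = (294.9 K − 275.34 K)/0.07082 = 276 W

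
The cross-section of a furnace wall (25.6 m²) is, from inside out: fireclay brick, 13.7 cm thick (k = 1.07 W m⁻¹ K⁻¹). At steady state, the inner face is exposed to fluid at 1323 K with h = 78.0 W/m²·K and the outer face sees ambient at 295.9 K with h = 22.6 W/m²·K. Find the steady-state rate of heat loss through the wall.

Resistance network (inner→outer):
  R_conv,in = 1/(hA) = 1/(78.0·25.6) = 5.008×10^-4 K/W
  R_fireclay brick = L/(kA) = 0.137/(1.07·25.6) = 0.005001 K/W
  R_conv,out = 1/(hA) = 1/(22.6·25.6) = 0.001728 K/W
ΣR = 5.008×10^-4 + 0.005001 + 0.001728 = 0.007230 K/W
Q = ΔT/ΣR = (1323 K − 295.9 K)/0.007230 = 1.42×10^5 W

Q = 142 kW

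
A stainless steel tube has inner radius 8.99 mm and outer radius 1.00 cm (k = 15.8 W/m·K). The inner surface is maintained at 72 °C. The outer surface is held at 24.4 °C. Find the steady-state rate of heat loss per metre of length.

Q' = 44.4 kW/m

Q' = 2πk·ΔT/ln(r₂/r₁) = 2π × 15.8 × 47.6 / ln(0.0100/0.00899) = 44400 W/m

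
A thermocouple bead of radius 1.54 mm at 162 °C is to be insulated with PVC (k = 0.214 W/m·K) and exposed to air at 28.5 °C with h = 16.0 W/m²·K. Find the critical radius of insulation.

For a sphere, r_cr = 2k_ins/h = 2·0.214/16.0 = 0.0267 m = 2.67 cm

r_cr = 2.67 cm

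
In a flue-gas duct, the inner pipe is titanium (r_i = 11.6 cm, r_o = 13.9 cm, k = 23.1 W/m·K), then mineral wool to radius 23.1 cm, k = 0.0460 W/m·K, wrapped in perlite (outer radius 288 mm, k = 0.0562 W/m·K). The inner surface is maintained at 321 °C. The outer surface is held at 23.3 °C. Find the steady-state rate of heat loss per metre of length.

Resistance network (inner→outer):
  R'_titanium = ln(0.139/0.116)/(2πk) = 0.1809/(2π·23.1) = 0.001246 m·K/W
  R'_mineral wool = ln(0.231/0.139)/(2πk) = 0.5079/(2π·0.0460) = 1.757 m·K/W
  R'_perlite = ln(0.288/0.231)/(2πk) = 0.2205/(2π·0.0562) = 0.6246 m·K/W
ΣR = 0.001246 + 1.757 + 0.6246 = 2.383 m·K/W
Q' = ΔT/ΣR = (321 °C − 23.3 °C)/2.383 = 125 W/m

Q' = 125 W/m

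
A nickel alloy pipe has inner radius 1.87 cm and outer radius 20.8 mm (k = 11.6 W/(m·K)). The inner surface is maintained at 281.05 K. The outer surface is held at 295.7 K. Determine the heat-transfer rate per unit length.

Q' = 2πk·ΔT/ln(r₂/r₁) = 2π × 11.6 × 14.65 / ln(0.0208/0.0187) = 10000 W/m

Q' = 10000 W/m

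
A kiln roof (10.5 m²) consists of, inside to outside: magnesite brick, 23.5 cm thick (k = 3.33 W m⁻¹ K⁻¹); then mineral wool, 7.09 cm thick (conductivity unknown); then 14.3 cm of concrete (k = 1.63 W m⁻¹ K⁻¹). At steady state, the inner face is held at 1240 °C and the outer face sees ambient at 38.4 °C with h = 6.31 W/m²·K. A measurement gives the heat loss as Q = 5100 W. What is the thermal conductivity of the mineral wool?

ΣR = ΔT/Q = |1240 − 38.4|/5100 = 0.2356 K/W
Known resistances:
  R_magnesite brick = L/(kA) = 0.235/(3.33·10.5) = 0.006721 K/W
  R_concrete = L/(kA) = 0.143/(1.63·10.5) = 0.008355 K/W
  R_conv,out = 1/(hA) = 1/(6.31·10.5) = 0.01509 K/W
R_mineral wool = ΣR − ΣR_known = 0.2356 − 0.03017 = 0.2054 K/W
L/(kA) = 0.2054 ⇒ k = 0.0709/(0.2054·10.5) = 0.0329 W/m·K

k = 0.0329 W/m·K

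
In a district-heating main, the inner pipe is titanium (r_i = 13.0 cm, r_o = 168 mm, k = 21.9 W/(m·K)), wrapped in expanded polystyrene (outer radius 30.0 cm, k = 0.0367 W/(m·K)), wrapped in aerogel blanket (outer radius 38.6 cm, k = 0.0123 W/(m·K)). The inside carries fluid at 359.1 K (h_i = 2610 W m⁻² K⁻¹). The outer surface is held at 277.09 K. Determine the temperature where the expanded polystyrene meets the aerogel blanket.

Resistance network (inner→outer):
  R'_conv,in = 1/(2πr h) = 1/(2π·0.130·2610) = 4.691×10^-4 m·K/W
  R'_titanium = ln(0.168/0.130)/(2πk) = 0.2564/(2π·21.9) = 0.001864 m·K/W
  R'_expanded polystyrene = ln(0.300/0.168)/(2πk) = 0.5798/(2π·0.0367) = 2.514 m·K/W
  R'_aerogel blanket = ln(0.386/0.300)/(2πk) = 0.2521/(2π·0.0123) = 3.261 m·K/W
ΣR = 4.691×10^-4 + 0.001864 + 2.514 + 3.261 = 5.777 m·K/W
Q' = ΔT/ΣR = (359.1 K − 277.09 K)/5.777 = 14.20 W/m
From the inner boundary to the expanded polystyrene/aerogel blanket interface, ΣR_partial = 2.516 m·K/W.
T_interface = T_in − Q'·ΣR_partial = 359.1 K − (14.20)(2.516) = 323.4 K

T = 323.4 K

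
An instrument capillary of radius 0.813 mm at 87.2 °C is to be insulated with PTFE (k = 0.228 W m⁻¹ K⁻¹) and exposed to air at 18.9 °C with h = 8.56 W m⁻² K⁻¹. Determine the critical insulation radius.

For a cylinder, r_cr = k_ins/h = 0.228/8.56 = 0.0266 m = 2.66 cm

r_cr = 2.66 cm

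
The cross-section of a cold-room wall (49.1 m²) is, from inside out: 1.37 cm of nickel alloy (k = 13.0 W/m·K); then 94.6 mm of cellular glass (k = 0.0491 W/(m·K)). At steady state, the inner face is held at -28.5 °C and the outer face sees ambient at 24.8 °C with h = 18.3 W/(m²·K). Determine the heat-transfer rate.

Q = 1320 W

Resistance network (inner→outer):
  R_nickel alloy = L/(kA) = 0.0137/(13.0·49.1) = 2.146×10^-5 K/W
  R_cellular glass = L/(kA) = 0.0946/(0.0491·49.1) = 0.03924 K/W
  R_conv,out = 1/(hA) = 1/(18.3·49.1) = 0.001113 K/W
ΣR = 2.146×10^-5 + 0.03924 + 0.001113 = 0.04037 K/W
Q = ΔT/ΣR = (-28.5 °C − 24.8 °C)/0.04037 = -1320 W
(Negative Q ⇒ heat flows inward; heat gain = 1320 W.)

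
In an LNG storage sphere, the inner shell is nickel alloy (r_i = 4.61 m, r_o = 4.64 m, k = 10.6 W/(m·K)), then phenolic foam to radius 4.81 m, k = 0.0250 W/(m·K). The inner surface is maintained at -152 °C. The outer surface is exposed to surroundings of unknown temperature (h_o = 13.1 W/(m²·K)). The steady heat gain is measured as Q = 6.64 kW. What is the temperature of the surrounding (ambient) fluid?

Series resistances:
  R_nickel alloy = (1/4.61 − 1/4.64)/(4πk) = 0.001402/(4π·10.6) = 1.053×10^-5 K/W
  R_phenolic foam = (1/4.64 − 1/4.81)/(4πk) = 0.007617/(4π·0.0250) = 0.02425 K/W
  R_conv,out = 1/(4πr²h) = 1/(4π·4.81²·13.1) = 2.626×10^-4 K/W
ΣR = 0.02452 K/W
ΔT = Q·ΣR = 6640 × 0.02452 = 162.8 K
Heat flows inward, so T_out = T_in + ΔT = -152 + 162.8 = 10.8 °C

T_out = 10.8 °C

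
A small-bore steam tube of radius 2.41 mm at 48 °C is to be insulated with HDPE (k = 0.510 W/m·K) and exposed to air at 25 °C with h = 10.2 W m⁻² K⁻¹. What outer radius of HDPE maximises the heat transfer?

r_cr = 5.00 cm

For a cylinder, r_cr = k_ins/h = 0.510/10.2 = 0.0500 m = 5.00 cm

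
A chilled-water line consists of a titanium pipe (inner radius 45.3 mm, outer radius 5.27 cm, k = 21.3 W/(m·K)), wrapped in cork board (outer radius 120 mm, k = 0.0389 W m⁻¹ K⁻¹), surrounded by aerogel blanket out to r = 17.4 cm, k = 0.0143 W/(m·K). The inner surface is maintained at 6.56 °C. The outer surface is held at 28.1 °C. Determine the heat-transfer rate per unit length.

Q' = 2.87 W/m

Treat each layer as a resistance in series:
  R'_titanium = ln(0.0527/0.0453)/(2πk) = 0.1513/(2π·21.3) = 0.001131 m·K/W
  R'_cork board = ln(0.120/0.0527)/(2πk) = 0.8229/(2π·0.0389) = 3.367 m·K/W
  R'_aerogel blanket = ln(0.174/0.120)/(2πk) = 0.3716/(2π·0.0143) = 4.135 m·K/W
ΣR = 0.001131 + 3.367 + 4.135 = 7.503 m·K/W
Q' = ΔT/ΣR = (6.56 °C − 28.1 °C)/7.503 = -2.87 W/m
(Negative Q' ⇒ heat flows inward; heat gain = 2.87 W/m.)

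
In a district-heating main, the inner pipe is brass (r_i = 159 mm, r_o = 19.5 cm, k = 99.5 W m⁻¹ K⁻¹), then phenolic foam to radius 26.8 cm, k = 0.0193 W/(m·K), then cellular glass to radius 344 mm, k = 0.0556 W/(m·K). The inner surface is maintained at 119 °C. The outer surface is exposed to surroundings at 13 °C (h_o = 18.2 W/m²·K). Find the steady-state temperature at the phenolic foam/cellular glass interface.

Series thermal resistances, inner to outer:
  R'_brass = ln(0.195/0.159)/(2πk) = 0.2041/(2π·99.5) = 3.265×10^-4 m·K/W
  R'_phenolic foam = ln(0.268/0.195)/(2πk) = 0.3180/(2π·0.0193) = 2.622 m·K/W
  R'_cellular glass = ln(0.344/0.268)/(2πk) = 0.2497/(2π·0.0556) = 0.7146 m·K/W
  R'_conv,out = 1/(2πr h) = 1/(2π·0.344·18.2) = 0.02542 m·K/W
ΣR = 3.265×10^-4 + 2.622 + 0.7146 + 0.02542 = 3.362 m·K/W
Q' = ΔT/ΣR = (119 °C − 13 °C)/3.362 = 31.53 W/m
From the inner boundary to the phenolic foam/cellular glass interface, ΣR_partial = 2.622 m·K/W.
T_interface = T_in − Q'·ΣR_partial = 119 °C − (31.53)(2.622) = 36.3 °C

T = 36.3 °C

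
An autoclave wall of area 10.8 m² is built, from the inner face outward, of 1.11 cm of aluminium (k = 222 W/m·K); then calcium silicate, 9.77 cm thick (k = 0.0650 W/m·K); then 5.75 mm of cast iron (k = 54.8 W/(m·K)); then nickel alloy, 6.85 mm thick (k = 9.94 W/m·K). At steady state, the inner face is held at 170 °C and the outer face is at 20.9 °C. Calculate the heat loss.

Q = 1070 W

Treat each layer as a resistance in series:
  R_aluminium = L/(kA) = 0.0111/(222·10.8) = 4.630×10^-6 K/W
  R_calcium silicate = L/(kA) = 0.0977/(0.0650·10.8) = 0.1392 K/W
  R_cast iron = L/(kA) = 0.00575/(54.8·10.8) = 9.715×10^-6 K/W
  R_nickel alloy = L/(kA) = 0.00685/(9.94·10.8) = 6.381×10^-5 K/W
ΣR = 4.630×10^-6 + 0.1392 + 9.715×10^-6 + 6.381×10^-5 = 0.1393 K/W
Q = ΔT/ΣR = (170 °C − 20.9 °C)/0.1393 = 1070 W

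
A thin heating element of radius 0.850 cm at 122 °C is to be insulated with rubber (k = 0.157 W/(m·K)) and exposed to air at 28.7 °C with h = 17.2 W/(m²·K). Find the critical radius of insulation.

For a cylinder, r_cr = k_ins/h = 0.157/17.2 = 0.00913 m = 0.913 cm

r_cr = 0.913 cm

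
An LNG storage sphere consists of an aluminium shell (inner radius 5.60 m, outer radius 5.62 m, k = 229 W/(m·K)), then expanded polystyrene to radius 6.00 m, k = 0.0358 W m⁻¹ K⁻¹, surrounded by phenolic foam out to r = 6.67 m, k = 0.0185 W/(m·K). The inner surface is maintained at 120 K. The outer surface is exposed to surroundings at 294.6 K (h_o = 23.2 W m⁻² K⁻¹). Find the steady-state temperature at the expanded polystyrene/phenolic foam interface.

Resistance network (inner→outer):
  R_aluminium = (1/5.60 − 1/5.62)/(4πk) = 6.355×10^-4/(4π·229) = 2.208×10^-7 K/W
  R_expanded polystyrene = (1/5.62 − 1/6.00)/(4πk) = 0.01127/(4π·0.0358) = 0.02505 K/W
  R_phenolic foam = (1/6.00 − 1/6.67)/(4πk) = 0.01674/(4π·0.0185) = 0.07201 K/W
  R_conv,out = 1/(4πr²h) = 1/(4π·6.67²·23.2) = 7.710×10^-5 K/W
ΣR = 2.208×10^-7 + 0.02505 + 0.07201 + 7.710×10^-5 = 0.09714 K/W
Q = ΔT/ΣR = (120 K − 294.6 K)/0.09714 = -1797 W
From the inner boundary to the expanded polystyrene/phenolic foam interface, ΣR_partial = 0.02505 K/W.
T_interface = T_in − Q·ΣR_partial = 120 K − (-1797)(0.02505) = 165 K

T = 165 K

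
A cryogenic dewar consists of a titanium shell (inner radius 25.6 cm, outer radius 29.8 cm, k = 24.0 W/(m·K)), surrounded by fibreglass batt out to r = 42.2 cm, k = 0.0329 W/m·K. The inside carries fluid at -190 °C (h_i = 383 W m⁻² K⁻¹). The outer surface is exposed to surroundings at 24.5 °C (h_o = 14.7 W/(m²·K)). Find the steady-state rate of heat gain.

Q = 88.6 W

Resistance network (inner→outer):
  R_conv,in = 1/(4πr²h) = 1/(4π·0.256²·383) = 0.003170 K/W
  R_titanium = (1/0.256 − 1/0.298)/(4πk) = 0.5505/(4π·24.0) = 0.001825 K/W
  R_fibreglass batt = (1/0.298 − 1/0.422)/(4πk) = 0.9860/(4π·0.0329) = 2.385 K/W
  R_conv,out = 1/(4πr²h) = 1/(4π·0.422²·14.7) = 0.03040 K/W
ΣR = 0.003170 + 0.001825 + 2.385 + 0.03040 = 2.420 K/W
Q = ΔT/ΣR = (-190 °C − 24.5 °C)/2.420 = -88.6 W
(Negative Q ⇒ heat flows inward; heat gain = 88.6 W.)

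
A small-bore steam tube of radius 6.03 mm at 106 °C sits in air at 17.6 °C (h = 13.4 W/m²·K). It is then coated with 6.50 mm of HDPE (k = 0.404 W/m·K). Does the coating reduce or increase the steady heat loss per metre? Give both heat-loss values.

Critical radius for a cylinder: r_cr = k/h = 0.0301 m = 3.01 cm.
Outer radius after coating: r₂ = 0.00603 + 0.00650 = 0.01253 m.
Since r₁ < r_cr and r₂ ≤ r_cr, the coating moves toward the maximum at r_cr — heat loss rises.
Bare: R = 1/(2πr₁h) = 1.970 m·K/W; Q = 88.4/1.970 = 44.9 W/m.
Coated: R = R_cond + R_conv = 1.236 m·K/W; Q = 88.4/1.236 = 71.5 W/m.

increases: 44.9 → 71.5 W/m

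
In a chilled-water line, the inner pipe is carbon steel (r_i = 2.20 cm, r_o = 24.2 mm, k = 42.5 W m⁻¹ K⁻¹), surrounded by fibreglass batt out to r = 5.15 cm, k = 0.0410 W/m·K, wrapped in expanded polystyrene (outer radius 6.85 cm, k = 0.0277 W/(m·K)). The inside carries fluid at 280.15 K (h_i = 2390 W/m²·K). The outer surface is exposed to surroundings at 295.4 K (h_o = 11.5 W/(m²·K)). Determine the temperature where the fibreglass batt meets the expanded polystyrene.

Resistance network (inner→outer):
  R'_conv,in = 1/(2πr h) = 1/(2π·0.0220·2390) = 0.003027 m·K/W
  R'_carbon steel = ln(0.0242/0.0220)/(2πk) = 0.09531/(2π·42.5) = 3.569×10^-4 m·K/W
  R'_fibreglass batt = ln(0.0515/0.0242)/(2πk) = 0.7552/(2π·0.0410) = 2.932 m·K/W
  R'_expanded polystyrene = ln(0.0685/0.0515)/(2πk) = 0.2853/(2π·0.0277) = 1.639 m·K/W
  R'_conv,out = 1/(2πr h) = 1/(2π·0.0685·11.5) = 0.2020 m·K/W
ΣR = 0.003027 + 3.569×10^-4 + 2.932 + 1.639 + 0.2020 = 4.776 m·K/W
Q' = ΔT/ΣR = (280.15 K − 295.4 K)/4.776 = -3.193 W/m
From the inner boundary to the fibreglass batt/expanded polystyrene interface, ΣR_partial = 2.935 m·K/W.
T_interface = T_in − Q'·ΣR_partial = 280.15 K − (-3.193)(2.935) = 289.5 K

T = 289.5 K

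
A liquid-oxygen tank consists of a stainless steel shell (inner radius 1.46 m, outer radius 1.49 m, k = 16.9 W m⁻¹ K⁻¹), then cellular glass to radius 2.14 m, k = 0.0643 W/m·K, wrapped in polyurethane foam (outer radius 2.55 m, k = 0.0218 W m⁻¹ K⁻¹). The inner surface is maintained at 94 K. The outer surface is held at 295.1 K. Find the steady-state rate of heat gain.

Treat each layer as a resistance in series:
  R_stainless steel = (1/1.46 − 1/1.49)/(4πk) = 0.01379/(4π·16.9) = 6.494×10^-5 K/W
  R_cellular glass = (1/1.49 − 1/2.14)/(4πk) = 0.2039/(4π·0.0643) = 0.2523 K/W
  R_polyurethane foam = (1/2.14 − 1/2.55)/(4πk) = 0.07513/(4π·0.0218) = 0.2743 K/W
ΣR = 6.494×10^-5 + 0.2523 + 0.2743 = 0.5267 K/W
Q = ΔT/ΣR = (94 K − 295.1 K)/0.5267 = -382 W
(Negative Q ⇒ heat flows inward; heat gain = 382 W.)

Q = 382 W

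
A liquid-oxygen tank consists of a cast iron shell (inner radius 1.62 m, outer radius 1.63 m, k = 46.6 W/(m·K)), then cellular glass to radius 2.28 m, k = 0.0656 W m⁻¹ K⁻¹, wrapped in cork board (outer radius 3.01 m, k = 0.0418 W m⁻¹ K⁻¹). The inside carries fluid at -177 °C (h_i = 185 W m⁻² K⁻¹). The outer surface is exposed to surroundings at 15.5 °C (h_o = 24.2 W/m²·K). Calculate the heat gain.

Q = 464 W

Treat each layer as a resistance in series:
  R_conv,in = 1/(4πr²h) = 1/(4π·1.62²·185) = 1.639×10^-4 K/W
  R_cast iron = (1/1.62 − 1/1.63)/(4πk) = 0.003787/(4π·46.6) = 6.467×10^-6 K/W
  R_cellular glass = (1/1.63 − 1/2.28)/(4πk) = 0.1749/(4π·0.0656) = 0.2122 K/W
  R_cork board = (1/2.28 − 1/3.01)/(4πk) = 0.1064/(4π·0.0418) = 0.2025 K/W
  R_conv,out = 1/(4πr²h) = 1/(4π·3.01²·24.2) = 3.629×10^-4 K/W
ΣR = 1.639×10^-4 + 6.467×10^-6 + 0.2122 + 0.2025 + 3.629×10^-4 = 0.4152 K/W
Q = ΔT/ΣR = (-177 °C − 15.5 °C)/0.4152 = -464 W
(Negative Q ⇒ heat flows inward; heat gain = 464 W.)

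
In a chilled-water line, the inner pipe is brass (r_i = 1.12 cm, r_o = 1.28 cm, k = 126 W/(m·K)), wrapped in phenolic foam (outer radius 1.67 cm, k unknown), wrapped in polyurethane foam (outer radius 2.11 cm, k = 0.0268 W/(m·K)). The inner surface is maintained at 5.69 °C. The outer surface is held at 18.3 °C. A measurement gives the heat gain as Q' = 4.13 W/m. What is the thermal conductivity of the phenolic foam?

ΣR = ΔT/Q' = |5.69 − 18.3|/4.13 = 3.053 m·K/W
Known resistances:
  R'_brass = ln(0.0128/0.0112)/(2πk) = 0.1335/(2π·126) = 1.687×10^-4 m·K/W
  R'_polyurethane foam = ln(0.0211/0.0167)/(2πk) = 0.2339/(2π·0.0268) = 1.389 m·K/W
R_phenolic foam = ΣR − ΣR_known = 3.053 − 1.389 = 1.664 m·K/W
ln(r₂/r₁)/(2πk) = 1.664 ⇒ k = 0.2660/(2π·1.664) = 0.0254 W/m·K

k = 0.0254 W/m·K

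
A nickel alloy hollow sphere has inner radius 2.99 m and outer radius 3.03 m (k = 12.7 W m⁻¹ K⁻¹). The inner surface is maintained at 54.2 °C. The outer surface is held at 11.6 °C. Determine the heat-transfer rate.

Q = 1540 kW

Q = 4πk·ΔT/(1/r₁ − 1/r₂) = 4π × 12.7 × 42.6 / (1/2.99 − 1/3.03) = 1.54×10^6 W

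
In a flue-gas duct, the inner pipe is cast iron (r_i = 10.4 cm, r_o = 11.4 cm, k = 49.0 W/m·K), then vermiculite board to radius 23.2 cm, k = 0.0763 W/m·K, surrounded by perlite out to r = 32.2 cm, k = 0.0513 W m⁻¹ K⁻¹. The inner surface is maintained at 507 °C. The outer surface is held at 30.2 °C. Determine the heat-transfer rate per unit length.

Q' = 191 W/m

Resistance network (inner→outer):
  R'_cast iron = ln(0.114/0.104)/(2πk) = 0.09181/(2π·49.0) = 2.982×10^-4 m·K/W
  R'_vermiculite board = ln(0.232/0.114)/(2πk) = 0.7105/(2π·0.0763) = 1.482 m·K/W
  R'_perlite = ln(0.322/0.232)/(2πk) = 0.3278/(2π·0.0513) = 1.017 m·K/W
ΣR = 2.982×10^-4 + 1.482 + 1.017 = 2.499 m·K/W
Q' = ΔT/ΣR = (507 °C − 30.2 °C)/2.499 = 191 W/m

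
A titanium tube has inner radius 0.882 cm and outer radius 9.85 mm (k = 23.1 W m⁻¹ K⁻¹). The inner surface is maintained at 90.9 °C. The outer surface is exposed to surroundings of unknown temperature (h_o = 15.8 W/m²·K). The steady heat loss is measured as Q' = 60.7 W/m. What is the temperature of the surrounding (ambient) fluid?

Sum the resistances:
  R'_titanium = ln(0.00985/0.00882)/(2πk) = 0.1104/(2π·23.1) = 7.610×10^-4 m·K/W
  R'_conv,out = 1/(2πr h) = 1/(2π·0.00985·15.8) = 1.023 m·K/W
ΣR = 1.023 m·K/W
ΔT = Q'·ΣR = 60.7 × 1.023 = 62.10 K
Heat flows outward, so T_out = T_in − ΔT = 90.9 − 62.10 = 28.8 °C

T_out = 28.8 °C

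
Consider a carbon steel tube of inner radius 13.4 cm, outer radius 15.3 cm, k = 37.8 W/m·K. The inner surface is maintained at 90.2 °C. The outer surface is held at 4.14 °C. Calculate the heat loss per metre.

Q' = 2πk·ΔT/ln(r₂/r₁) = 2π × 37.8 × 86.06 / ln(0.153/0.134) = 1.54×10^5 W/m

Q' = 1.54×10^5 W/m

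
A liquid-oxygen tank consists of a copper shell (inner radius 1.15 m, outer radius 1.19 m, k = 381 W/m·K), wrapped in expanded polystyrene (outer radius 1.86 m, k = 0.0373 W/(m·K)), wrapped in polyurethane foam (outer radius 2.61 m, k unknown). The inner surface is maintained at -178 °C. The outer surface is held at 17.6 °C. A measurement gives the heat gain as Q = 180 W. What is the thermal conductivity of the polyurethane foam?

k = 0.0279 W/m·K

ΣR = ΔT/Q = |-178 − 17.6|/180 = 1.087 K/W
Known resistances:
  R_copper = (1/1.15 − 1/1.19)/(4πk) = 0.02923/(4π·381) = 6.105×10^-6 K/W
  R_expanded polystyrene = (1/1.19 − 1/1.86)/(4πk) = 0.3027/(4π·0.0373) = 0.6458 K/W
R_polyurethane foam = ΣR − ΣR_known = 1.087 − 0.6458 = 0.4412 K/W
(1/r₁−1/r₂)/(4πk) = 0.4412 ⇒ k = 0.1545/(4π·0.4412) = 0.0279 W/m·K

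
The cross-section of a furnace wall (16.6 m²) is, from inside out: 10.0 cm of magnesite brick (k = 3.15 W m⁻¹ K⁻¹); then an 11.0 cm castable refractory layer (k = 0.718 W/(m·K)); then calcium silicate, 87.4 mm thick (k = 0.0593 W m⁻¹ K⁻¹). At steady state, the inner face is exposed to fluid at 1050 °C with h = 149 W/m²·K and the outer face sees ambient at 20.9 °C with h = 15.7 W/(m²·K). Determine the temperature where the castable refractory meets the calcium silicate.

T = 936 °C

Resistance network (inner→outer):
  R_conv,in = 1/(hA) = 1/(149·16.6) = 4.043×10^-4 K/W
  R_magnesite brick = L/(kA) = 0.100/(3.15·16.6) = 0.001912 K/W
  R_castable refractory = L/(kA) = 0.110/(0.718·16.6) = 0.009229 K/W
  R_calcium silicate = L/(kA) = 0.0874/(0.0593·16.6) = 0.08879 K/W
  R_conv,out = 1/(hA) = 1/(15.7·16.6) = 0.003837 K/W
ΣR = 4.043×10^-4 + 0.001912 + 0.009229 + 0.08879 + 0.003837 = 0.1042 K/W
Q = ΔT/ΣR = (1050 °C − 20.9 °C)/0.1042 = 9876 W
From the inner boundary to the castable refractory/calcium silicate interface, ΣR_partial = 0.01155 K/W.
T_interface = T_in − Q·ΣR_partial = 1050 °C − (9876)(0.01155) = 936 °C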